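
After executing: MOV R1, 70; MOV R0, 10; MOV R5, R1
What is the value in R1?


Register state trace:
  MOV R1, 70  → R1 = 70
  MOV R0, 10  → R0 = 10
  MOV R5, R1  → R5 = 70
Final: R1 = 70

70


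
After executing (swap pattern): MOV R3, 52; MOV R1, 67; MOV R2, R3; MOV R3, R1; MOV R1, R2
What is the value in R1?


Register state trace (swap pattern):
  MOV R3, 52  → R3 = 52
  MOV R1, 67  → R1 = 67
  MOV R2, R3  → R2 = 52  (save R3)
  MOV R3, R1  → R3 = 67  (R3 gets R1's value)
  MOV R1, R2  → R1 = 52  (R1 gets saved value)
Final: R1 = 52

52


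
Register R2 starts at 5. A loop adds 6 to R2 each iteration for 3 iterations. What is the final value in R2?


Starting value: R2 = 5
  Iter 1: R2 = 5 + 6 = 11
  Iter 2: R2 = 11 + 6 = 17
  Iter 3: R2 = 17 + 6 = 23
Final: R2 = 23

23


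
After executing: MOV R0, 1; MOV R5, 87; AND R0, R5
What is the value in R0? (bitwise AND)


Register state trace:
  MOV R0, 1  → R0 = 1 (0b00000001)
  MOV R5, 87  → R5 = 87 (0b01010111)
  AND R0, R5  → R0 = 1 AND 87 = 1 (0b00000001)
Final: R0 = 1

1


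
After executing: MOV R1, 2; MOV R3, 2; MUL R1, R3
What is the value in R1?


Register state trace:
  MOV R1, 2  → R1 = 2
  MOV R3, 2  → R3 = 2
  MUL R1, R3  → R1 = 2 * 2 = 4
Final: R1 = 4

4


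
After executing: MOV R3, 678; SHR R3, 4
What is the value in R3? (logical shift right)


Register state trace:
  MOV R3, 678  → R3 = 678
  SHR R3, 4  → R3 = 678 >> 4 = 678 // 2^4 = 42
Final: R3 = 42

42


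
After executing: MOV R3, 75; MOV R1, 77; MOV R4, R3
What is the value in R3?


Register state trace:
  MOV R3, 75  → R3 = 75
  MOV R1, 77  → R1 = 77
  MOV R4, R3  → R4 = 75
Final: R3 = 75

75


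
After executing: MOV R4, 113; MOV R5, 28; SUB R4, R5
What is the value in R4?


Register state trace:
  MOV R4, 113  → R4 = 113
  MOV R5, 28  → R5 = 28
  SUB R4, R5  → R4 = 113 - 28 = 85
Final: R4 = 85

85


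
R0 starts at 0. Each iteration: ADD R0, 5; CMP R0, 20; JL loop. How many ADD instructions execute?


Loop trace (R0 starts at 0, target 20, step 5):
  ADD #1: R0 = 0 + 5 = 5  → 5 < 20, loop
  ADD #2: R0 = 5 + 5 = 10  → 10 < 20, loop
  ADD #3: R0 = 10 + 5 = 15  → 15 < 20, loop
  ADD #4: R0 = 15 + 5 = 20  → 20 >= 20, exit
Total ADD instructions: 4

4


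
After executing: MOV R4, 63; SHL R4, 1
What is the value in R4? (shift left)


Register state trace:
  MOV R4, 63  → R4 = 63
  SHL R4, 1  → R4 = 63 << 1 = 63 * 2^1 = 126
Final: R4 = 126

126


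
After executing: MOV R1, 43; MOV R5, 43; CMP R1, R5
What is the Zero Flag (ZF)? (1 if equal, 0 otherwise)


Register state trace:
  MOV R1, 43  → R1 = 43
  MOV R5, 43  → R5 = 43
  CMP R1, R5  → computes 43 - 43 = 0
  Result is zero, so values are equal
ZF = 1

1


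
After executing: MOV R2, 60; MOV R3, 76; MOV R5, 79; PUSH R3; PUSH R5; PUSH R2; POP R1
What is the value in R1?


Stack trace (top is rightmost):
  MOV R2, 60  → R2 = 60
  MOV R3, 76  → R3 = 76
  MOV R5, 79  → R5 = 79
  PUSH R3  → stack: [76]
  PUSH R5  → stack: [76, 79]
  PUSH R2  → stack: [76, 79, 60]
  POP R1  → R1 = 60, stack: [76, 79]
Final: R1 = 60

60


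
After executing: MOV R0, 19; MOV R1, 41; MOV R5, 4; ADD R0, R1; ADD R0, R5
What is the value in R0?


Register state trace:
  MOV R0, 19  → R0 = 19
  MOV R1, 41  → R1 = 41
  MOV R5, 4  → R5 = 4
  ADD R0, R1  → R0 = 19 + 41 = 60
  ADD R0, R5  → R0 = 60 + 4 = 64
Final: R0 = 64

64


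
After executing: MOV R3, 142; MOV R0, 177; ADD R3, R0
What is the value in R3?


Register state trace:
  MOV R3, 142  → R3 = 142
  MOV R0, 177  → R0 = 177
  ADD R3, R0  → R3 = 142 + 177 = 319
Final: R3 = 319

319


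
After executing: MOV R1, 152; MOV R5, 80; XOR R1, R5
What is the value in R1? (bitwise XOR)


Register state trace:
  MOV R1, 152  → R1 = 152 (0b10011000)
  MOV R5, 80  → R5 = 80 (0b01010000)
  XOR R1, R5  → R1 = 152 XOR 80 = 200 (0b11001000)
Final: R1 = 200

200


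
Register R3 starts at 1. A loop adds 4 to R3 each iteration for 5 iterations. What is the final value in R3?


Starting value: R3 = 1
  Iter 1: R3 = 1 + 4 = 5
  Iter 2: R3 = 5 + 4 = 9
  Iter 3: R3 = 9 + 4 = 13
  Iter 4: R3 = 13 + 4 = 17
  Iter 5: R3 = 17 + 4 = 21
Final: R3 = 21

21


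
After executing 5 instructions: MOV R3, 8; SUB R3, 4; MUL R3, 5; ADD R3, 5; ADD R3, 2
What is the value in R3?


Register state trace:
  MOV R3, 8  → R3 = 8
  SUB R3, 4  → R3 = 8 - 4 = 4
  MUL R3, 5  → R3 = 4 * 5 = 20
  ADD R3, 5  → R3 = 20 + 5 = 25
  ADD R3, 2  → R3 = 25 + 2 = 27
Final: R3 = 27

27


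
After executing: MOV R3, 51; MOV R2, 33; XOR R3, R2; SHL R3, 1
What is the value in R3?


Register state trace:
  MOV R3, 51  → R3 = 51 (0b00110011)
  MOV R2, 33  → R2 = 33 (0b00100001)
  XOR R3, R2  → R3 = 51 XOR 33 = 18 (0b00010010)
  SHL R3, 1  → R3 = 18 << 1 = 36
Final: R3 = 36

36


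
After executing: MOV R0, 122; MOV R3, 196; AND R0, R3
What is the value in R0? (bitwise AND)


Register state trace:
  MOV R0, 122  → R0 = 122 (0b01111010)
  MOV R3, 196  → R3 = 196 (0b11000100)
  AND R0, R3  → R0 = 122 AND 196 = 64 (0b01000000)
Final: R0 = 64

64


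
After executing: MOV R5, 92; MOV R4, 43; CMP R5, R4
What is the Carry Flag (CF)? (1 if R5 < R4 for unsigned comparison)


Register state trace:
  MOV R5, 92  → R5 = 92
  MOV R4, 43  → R4 = 43
  CMP R5, R4  → unsigned 92 - 43: no borrow
  92 >= 43, so CF = 0
CF = 0

0


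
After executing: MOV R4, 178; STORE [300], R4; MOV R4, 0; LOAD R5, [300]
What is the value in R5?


Register and memory trace:
  MOV R4, 178  → R4 = 178
  STORE [300], R4  → mem[300] = 178
  MOV R4, 0  → R4 = 0
  LOAD R5, [300]  → R5 = mem[300] = 178
Final: R5 = 178

178


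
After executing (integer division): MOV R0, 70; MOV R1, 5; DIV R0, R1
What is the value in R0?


Register state trace:
  MOV R0, 70  → R0 = 70
  MOV R1, 5  → R1 = 5
  DIV R0, R1  → R0 = 70 // 5 = 14
Final: R0 = 14

14


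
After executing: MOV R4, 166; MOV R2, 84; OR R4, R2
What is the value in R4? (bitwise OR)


Register state trace:
  MOV R4, 166  → R4 = 166 (0b10100110)
  MOV R2, 84  → R2 = 84 (0b01010100)
  OR R4, R2   → R4 = 166 OR 84 = 246 (0b11110110)
Final: R4 = 246

246


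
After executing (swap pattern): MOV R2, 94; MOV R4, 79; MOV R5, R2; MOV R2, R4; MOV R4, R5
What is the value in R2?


Register state trace (swap pattern):
  MOV R2, 94  → R2 = 94
  MOV R4, 79  → R4 = 79
  MOV R5, R2  → R5 = 94  (save R2)
  MOV R2, R4  → R2 = 79  (R2 gets R4's value)
  MOV R4, R5  → R4 = 94  (R4 gets saved value)
Final: R2 = 79

79


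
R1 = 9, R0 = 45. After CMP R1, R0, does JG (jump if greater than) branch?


Trace:
  R1 = 9, R0 = 45
  CMP R1, R0  → compares 9 vs 45
  JG checks: is 9 greater than 45?
  9 < 45, so condition is false
Branch taken: No

No


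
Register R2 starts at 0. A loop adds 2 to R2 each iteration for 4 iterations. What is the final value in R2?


Starting value: R2 = 0
  Iter 1: R2 = 0 + 2 = 2
  Iter 2: R2 = 2 + 2 = 4
  Iter 3: R2 = 4 + 2 = 6
  Iter 4: R2 = 6 + 2 = 8
Final: R2 = 8

8


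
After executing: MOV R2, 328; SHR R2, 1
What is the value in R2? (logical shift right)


Register state trace:
  MOV R2, 328  → R2 = 328
  SHR R2, 1  → R2 = 328 >> 1 = 328 // 2^1 = 164
Final: R2 = 164

164


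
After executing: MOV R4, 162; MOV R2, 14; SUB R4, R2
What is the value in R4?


Register state trace:
  MOV R4, 162  → R4 = 162
  MOV R2, 14  → R2 = 14
  SUB R4, R2  → R4 = 162 - 14 = 148
Final: R4 = 148

148


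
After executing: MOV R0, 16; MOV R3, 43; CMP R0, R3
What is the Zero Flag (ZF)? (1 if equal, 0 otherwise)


Register state trace:
  MOV R0, 16  → R0 = 16
  MOV R3, 43  → R3 = 43
  CMP R0, R3  → computes 16 - 43 = -27
  Result is nonzero, so values are not equal
ZF = 0

0


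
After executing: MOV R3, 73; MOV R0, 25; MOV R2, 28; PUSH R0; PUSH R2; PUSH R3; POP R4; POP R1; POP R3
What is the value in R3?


Stack trace (top is rightmost):
  MOV R3, 73  → R3 = 73
  MOV R0, 25  → R0 = 25
  MOV R2, 28  → R2 = 28
  PUSH R0  → stack: [25]
  PUSH R2  → stack: [25, 28]
  PUSH R3  → stack: [25, 28, 73]
  POP R4  → R4 = 73, stack: [25, 28]
  POP R1  → R1 = 28, stack: [25]
  POP R3  → R3 = 25, stack: []
Final: R3 = 25

25


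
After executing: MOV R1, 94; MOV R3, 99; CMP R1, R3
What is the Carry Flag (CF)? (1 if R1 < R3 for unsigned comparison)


Register state trace:
  MOV R1, 94  → R1 = 94
  MOV R3, 99  → R3 = 99
  CMP R1, R3  → unsigned 94 - 99: borrow occurs
  94 < 99, so CF = 1
CF = 1

1


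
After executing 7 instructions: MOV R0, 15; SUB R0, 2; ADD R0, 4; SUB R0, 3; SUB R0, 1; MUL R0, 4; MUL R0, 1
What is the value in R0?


Register state trace:
  MOV R0, 15  → R0 = 15
  SUB R0, 2  → R0 = 15 - 2 = 13
  ADD R0, 4  → R0 = 13 + 4 = 17
  SUB R0, 3  → R0 = 17 - 3 = 14
  SUB R0, 1  → R0 = 14 - 1 = 13
  MUL R0, 4  → R0 = 13 * 4 = 52
  MUL R0, 1  → R0 = 52 * 1 = 52
Final: R0 = 52

52


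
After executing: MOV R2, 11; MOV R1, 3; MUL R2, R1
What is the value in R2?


Register state trace:
  MOV R2, 11  → R2 = 11
  MOV R1, 3  → R1 = 3
  MUL R2, R1  → R2 = 11 * 3 = 33
Final: R2 = 33

33


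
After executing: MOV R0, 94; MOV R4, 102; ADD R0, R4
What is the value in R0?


Register state trace:
  MOV R0, 94  → R0 = 94
  MOV R4, 102  → R4 = 102
  ADD R0, R4  → R0 = 94 + 102 = 196
Final: R0 = 196

196


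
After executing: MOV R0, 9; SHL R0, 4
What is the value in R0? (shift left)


Register state trace:
  MOV R0, 9  → R0 = 9
  SHL R0, 4  → R0 = 9 << 4 = 9 * 2^4 = 144
Final: R0 = 144

144


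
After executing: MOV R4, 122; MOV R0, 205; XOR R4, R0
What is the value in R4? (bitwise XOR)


Register state trace:
  MOV R4, 122  → R4 = 122 (0b01111010)
  MOV R0, 205  → R0 = 205 (0b11001101)
  XOR R4, R0  → R4 = 122 XOR 205 = 183 (0b10110111)
Final: R4 = 183

183


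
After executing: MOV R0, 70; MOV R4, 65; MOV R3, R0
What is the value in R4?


Register state trace:
  MOV R0, 70  → R0 = 70
  MOV R4, 65  → R4 = 65
  MOV R3, R0  → R3 = 70
Final: R4 = 65

65


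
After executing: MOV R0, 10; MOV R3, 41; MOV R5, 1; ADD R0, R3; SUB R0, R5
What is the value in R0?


Register state trace:
  MOV R0, 10  → R0 = 10
  MOV R3, 41  → R3 = 41
  MOV R5, 1  → R5 = 1
  ADD R0, R3  → R0 = 10 + 41 = 51
  SUB R0, R5  → R0 = 51 - 1 = 50
Final: R0 = 50

50


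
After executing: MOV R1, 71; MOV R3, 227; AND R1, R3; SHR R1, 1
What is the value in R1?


Register state trace:
  MOV R1, 71  → R1 = 71 (0b01000111)
  MOV R3, 227  → R3 = 227 (0b11100011)
  AND R1, R3  → R1 = 71 AND 227 = 67 (0b01000011)
  SHR R1, 1  → R1 = 67 >> 1 = 33
Final: R1 = 33

33


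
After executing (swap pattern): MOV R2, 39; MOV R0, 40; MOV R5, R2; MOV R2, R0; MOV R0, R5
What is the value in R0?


Register state trace (swap pattern):
  MOV R2, 39  → R2 = 39
  MOV R0, 40  → R0 = 40
  MOV R5, R2  → R5 = 39  (save R2)
  MOV R2, R0  → R2 = 40  (R2 gets R0's value)
  MOV R0, R5  → R0 = 39  (R0 gets saved value)
Final: R0 = 39

39


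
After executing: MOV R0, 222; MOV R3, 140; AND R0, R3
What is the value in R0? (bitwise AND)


Register state trace:
  MOV R0, 222  → R0 = 222 (0b11011110)
  MOV R3, 140  → R3 = 140 (0b10001100)
  AND R0, R3  → R0 = 222 AND 140 = 140 (0b10001100)
Final: R0 = 140

140


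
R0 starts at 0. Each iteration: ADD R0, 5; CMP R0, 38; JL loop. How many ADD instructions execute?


Loop trace (R0 starts at 0, target 38, step 5):
  ADD #1: R0 = 0 + 5 = 5  → 5 < 38, loop
  ADD #2: R0 = 5 + 5 = 10  → 10 < 38, loop
  ADD #3: R0 = 10 + 5 = 15  → 15 < 38, loop
  ADD #4: R0 = 15 + 5 = 20  → 20 < 38, loop
  ADD #5: R0 = 20 + 5 = 25  → 25 < 38, loop
  ADD #6: R0 = 25 + 5 = 30  → 30 < 38, loop
  ADD #7: R0 = 30 + 5 = 35  → 35 < 38, loop
  ADD #8: R0 = 35 + 5 = 40  → 40 >= 38, exit
Total ADD instructions: 8

8


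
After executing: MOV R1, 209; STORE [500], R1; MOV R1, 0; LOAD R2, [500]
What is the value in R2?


Register and memory trace:
  MOV R1, 209  → R1 = 209
  STORE [500], R1  → mem[500] = 209
  MOV R1, 0  → R1 = 0
  LOAD R2, [500]  → R2 = mem[500] = 209
Final: R2 = 209

209


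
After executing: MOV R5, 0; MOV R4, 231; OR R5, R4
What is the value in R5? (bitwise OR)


Register state trace:
  MOV R5, 0  → R5 = 0 (0b00000000)
  MOV R4, 231  → R4 = 231 (0b11100111)
  OR R5, R4   → R5 = 0 OR 231 = 231 (0b11100111)
Final: R5 = 231

231


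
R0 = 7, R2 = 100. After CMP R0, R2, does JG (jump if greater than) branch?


Trace:
  R0 = 7, R2 = 100
  CMP R0, R2  → compares 7 vs 100
  JG checks: is 7 greater than 100?
  7 < 100, so condition is false
Branch taken: No

No


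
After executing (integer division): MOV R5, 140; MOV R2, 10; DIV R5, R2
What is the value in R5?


Register state trace:
  MOV R5, 140  → R5 = 140
  MOV R2, 10  → R2 = 10
  DIV R5, R2  → R5 = 140 // 10 = 14
Final: R5 = 14

14


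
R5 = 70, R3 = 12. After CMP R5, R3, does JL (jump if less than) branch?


Trace:
  R5 = 70, R3 = 12
  CMP R5, R3  → compares 70 vs 12
  JL checks: is 70 less than 12?
  70 > 12, so condition is false
Branch taken: No

No


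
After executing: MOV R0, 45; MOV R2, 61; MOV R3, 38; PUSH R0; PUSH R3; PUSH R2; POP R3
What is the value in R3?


Stack trace (top is rightmost):
  MOV R0, 45  → R0 = 45
  MOV R2, 61  → R2 = 61
  MOV R3, 38  → R3 = 38
  PUSH R0  → stack: [45]
  PUSH R3  → stack: [45, 38]
  PUSH R2  → stack: [45, 38, 61]
  POP R3  → R3 = 61, stack: [45, 38]
Final: R3 = 61

61


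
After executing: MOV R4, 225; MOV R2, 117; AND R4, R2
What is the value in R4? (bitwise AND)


Register state trace:
  MOV R4, 225  → R4 = 225 (0b11100001)
  MOV R2, 117  → R2 = 117 (0b01110101)
  AND R4, R2  → R4 = 225 AND 117 = 97 (0b01100001)
Final: R4 = 97

97


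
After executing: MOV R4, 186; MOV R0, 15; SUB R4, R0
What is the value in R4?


Register state trace:
  MOV R4, 186  → R4 = 186
  MOV R0, 15  → R0 = 15
  SUB R4, R0  → R4 = 186 - 15 = 171
Final: R4 = 171

171


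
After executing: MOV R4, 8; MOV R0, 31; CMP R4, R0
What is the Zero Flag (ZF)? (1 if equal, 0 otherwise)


Register state trace:
  MOV R4, 8  → R4 = 8
  MOV R0, 31  → R0 = 31
  CMP R4, R0  → computes 8 - 31 = -23
  Result is nonzero, so values are not equal
ZF = 0

0


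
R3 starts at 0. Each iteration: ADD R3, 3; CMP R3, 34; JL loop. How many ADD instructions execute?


Loop trace (R3 starts at 0, target 34, step 3):
  ADD #1: R3 = 0 + 3 = 3  → 3 < 34, loop
  ADD #2: R3 = 3 + 3 = 6  → 6 < 34, loop
  ADD #3: R3 = 6 + 3 = 9  → 9 < 34, loop
  ADD #4: R3 = 9 + 3 = 12  → 12 < 34, loop
  ADD #5: R3 = 12 + 3 = 15  → 15 < 34, loop
  ADD #6: R3 = 15 + 3 = 18  → 18 < 34, loop
  ADD #7: R3 = 18 + 3 = 21  → 21 < 34, loop
  ADD #8: R3 = 21 + 3 = 24  → 24 < 34, loop
  ADD #9: R3 = 24 + 3 = 27  → 27 < 34, loop
  ADD #10: R3 = 27 + 3 = 30  → 30 < 34, loop
  ADD #11: R3 = 30 + 3 = 33  → 33 < 34, loop
  ADD #12: R3 = 33 + 3 = 36  → 36 >= 34, exit
Total ADD instructions: 12

12


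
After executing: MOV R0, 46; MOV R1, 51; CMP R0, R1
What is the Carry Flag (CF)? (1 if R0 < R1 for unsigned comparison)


Register state trace:
  MOV R0, 46  → R0 = 46
  MOV R1, 51  → R1 = 51
  CMP R0, R1  → unsigned 46 - 51: borrow occurs
  46 < 51, so CF = 1
CF = 1

1


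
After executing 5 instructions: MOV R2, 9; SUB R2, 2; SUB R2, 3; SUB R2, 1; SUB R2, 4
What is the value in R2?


Register state trace:
  MOV R2, 9  → R2 = 9
  SUB R2, 2  → R2 = 9 - 2 = 7
  SUB R2, 3  → R2 = 7 - 3 = 4
  SUB R2, 1  → R2 = 4 - 1 = 3
  SUB R2, 4  → R2 = 3 - 4 = -1
Final: R2 = -1

-1


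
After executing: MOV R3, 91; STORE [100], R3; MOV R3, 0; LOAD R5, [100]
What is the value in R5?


Register and memory trace:
  MOV R3, 91  → R3 = 91
  STORE [100], R3  → mem[100] = 91
  MOV R3, 0  → R3 = 0
  LOAD R5, [100]  → R5 = mem[100] = 91
Final: R5 = 91

91


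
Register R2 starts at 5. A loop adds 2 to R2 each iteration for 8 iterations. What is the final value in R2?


Starting value: R2 = 5
  Iter 1: R2 = 5 + 2 = 7
  Iter 2: R2 = 7 + 2 = 9
  Iter 3: R2 = 9 + 2 = 11
  Iter 4: R2 = 11 + 2 = 13
  Iter 5: R2 = 13 + 2 = 15
  Iter 6: R2 = 15 + 2 = 17
  Iter 7: R2 = 17 + 2 = 19
  Iter 8: R2 = 19 + 2 = 21
Final: R2 = 21

21


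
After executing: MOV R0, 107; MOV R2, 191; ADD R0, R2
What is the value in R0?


Register state trace:
  MOV R0, 107  → R0 = 107
  MOV R2, 191  → R2 = 191
  ADD R0, R2  → R0 = 107 + 191 = 298
Final: R0 = 298

298


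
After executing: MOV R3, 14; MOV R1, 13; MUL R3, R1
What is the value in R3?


Register state trace:
  MOV R3, 14  → R3 = 14
  MOV R1, 13  → R1 = 13
  MUL R3, R1  → R3 = 14 * 13 = 182
Final: R3 = 182

182


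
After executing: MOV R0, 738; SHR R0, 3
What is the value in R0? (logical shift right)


Register state trace:
  MOV R0, 738  → R0 = 738
  SHR R0, 3  → R0 = 738 >> 3 = 738 // 2^3 = 92
Final: R0 = 92

92


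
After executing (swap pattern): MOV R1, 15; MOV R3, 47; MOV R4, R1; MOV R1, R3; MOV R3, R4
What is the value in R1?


Register state trace (swap pattern):
  MOV R1, 15  → R1 = 15
  MOV R3, 47  → R3 = 47
  MOV R4, R1  → R4 = 15  (save R1)
  MOV R1, R3  → R1 = 47  (R1 gets R3's value)
  MOV R3, R4  → R3 = 15  (R3 gets saved value)
Final: R1 = 47

47


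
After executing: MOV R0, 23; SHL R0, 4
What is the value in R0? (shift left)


Register state trace:
  MOV R0, 23  → R0 = 23
  SHL R0, 4  → R0 = 23 << 4 = 23 * 2^4 = 368
Final: R0 = 368

368


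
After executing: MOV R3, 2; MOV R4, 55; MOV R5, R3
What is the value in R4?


Register state trace:
  MOV R3, 2  → R3 = 2
  MOV R4, 55  → R4 = 55
  MOV R5, R3  → R5 = 2
Final: R4 = 55

55


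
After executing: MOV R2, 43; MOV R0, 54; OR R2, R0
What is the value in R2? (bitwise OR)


Register state trace:
  MOV R2, 43  → R2 = 43 (0b00101011)
  MOV R0, 54  → R0 = 54 (0b00110110)
  OR R2, R0   → R2 = 43 OR 54 = 63 (0b00111111)
Final: R2 = 63

63


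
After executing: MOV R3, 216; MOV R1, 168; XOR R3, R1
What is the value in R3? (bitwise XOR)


Register state trace:
  MOV R3, 216  → R3 = 216 (0b11011000)
  MOV R1, 168  → R1 = 168 (0b10101000)
  XOR R3, R1  → R3 = 216 XOR 168 = 112 (0b01110000)
Final: R3 = 112

112


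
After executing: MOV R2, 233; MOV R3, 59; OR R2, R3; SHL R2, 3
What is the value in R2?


Register state trace:
  MOV R2, 233  → R2 = 233 (0b11101001)
  MOV R3, 59  → R3 = 59 (0b00111011)
  OR R2, R3  → R2 = 233 OR 59 = 251 (0b11111011)
  SHL R2, 3  → R2 = 251 << 3 = 2008
Final: R2 = 2008

2008


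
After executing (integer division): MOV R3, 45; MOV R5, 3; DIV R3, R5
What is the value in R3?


Register state trace:
  MOV R3, 45  → R3 = 45
  MOV R5, 3  → R5 = 3
  DIV R3, R5  → R3 = 45 // 3 = 15
Final: R3 = 15

15


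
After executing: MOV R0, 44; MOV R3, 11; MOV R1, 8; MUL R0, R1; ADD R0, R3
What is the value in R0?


Register state trace:
  MOV R0, 44  → R0 = 44
  MOV R3, 11  → R3 = 11
  MOV R1, 8  → R1 = 8
  MUL R0, R1  → R0 = 44 * 8 = 352
  ADD R0, R3  → R0 = 352 + 11 = 363
Final: R0 = 363

363


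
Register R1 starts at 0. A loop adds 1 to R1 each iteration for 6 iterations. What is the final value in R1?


Starting value: R1 = 0
  Iter 1: R1 = 0 + 1 = 1
  Iter 2: R1 = 1 + 1 = 2
  Iter 3: R1 = 2 + 1 = 3
  Iter 4: R1 = 3 + 1 = 4
  Iter 5: R1 = 4 + 1 = 5
  Iter 6: R1 = 5 + 1 = 6
Final: R1 = 6

6


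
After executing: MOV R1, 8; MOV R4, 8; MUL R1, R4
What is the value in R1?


Register state trace:
  MOV R1, 8  → R1 = 8
  MOV R4, 8  → R4 = 8
  MUL R1, R4  → R1 = 8 * 8 = 64
Final: R1 = 64

64


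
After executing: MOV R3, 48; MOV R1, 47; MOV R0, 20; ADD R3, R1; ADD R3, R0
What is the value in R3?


Register state trace:
  MOV R3, 48  → R3 = 48
  MOV R1, 47  → R1 = 47
  MOV R0, 20  → R0 = 20
  ADD R3, R1  → R3 = 48 + 47 = 95
  ADD R3, R0  → R3 = 95 + 20 = 115
Final: R3 = 115

115


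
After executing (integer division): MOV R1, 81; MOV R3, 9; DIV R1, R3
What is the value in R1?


Register state trace:
  MOV R1, 81  → R1 = 81
  MOV R3, 9  → R3 = 9
  DIV R1, R3  → R1 = 81 // 9 = 9
Final: R1 = 9

9


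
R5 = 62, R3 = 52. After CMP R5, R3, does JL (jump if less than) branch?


Trace:
  R5 = 62, R3 = 52
  CMP R5, R3  → compares 62 vs 52
  JL checks: is 62 less than 52?
  62 > 52, so condition is false
Branch taken: No

No


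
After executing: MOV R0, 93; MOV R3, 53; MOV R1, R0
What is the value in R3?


Register state trace:
  MOV R0, 93  → R0 = 93
  MOV R3, 53  → R3 = 53
  MOV R1, R0  → R1 = 93
Final: R3 = 53

53


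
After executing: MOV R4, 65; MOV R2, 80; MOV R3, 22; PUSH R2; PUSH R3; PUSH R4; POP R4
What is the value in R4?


Stack trace (top is rightmost):
  MOV R4, 65  → R4 = 65
  MOV R2, 80  → R2 = 80
  MOV R3, 22  → R3 = 22
  PUSH R2  → stack: [80]
  PUSH R3  → stack: [80, 22]
  PUSH R4  → stack: [80, 22, 65]
  POP R4  → R4 = 65, stack: [80, 22]
Final: R4 = 65

65


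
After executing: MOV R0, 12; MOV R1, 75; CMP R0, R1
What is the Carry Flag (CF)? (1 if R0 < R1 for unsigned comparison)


Register state trace:
  MOV R0, 12  → R0 = 12
  MOV R1, 75  → R1 = 75
  CMP R0, R1  → unsigned 12 - 75: borrow occurs
  12 < 75, so CF = 1
CF = 1

1


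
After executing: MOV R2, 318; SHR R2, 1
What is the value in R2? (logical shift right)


Register state trace:
  MOV R2, 318  → R2 = 318
  SHR R2, 1  → R2 = 318 >> 1 = 318 // 2^1 = 159
Final: R2 = 159

159


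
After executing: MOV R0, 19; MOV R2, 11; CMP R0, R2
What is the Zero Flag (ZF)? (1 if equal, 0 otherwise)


Register state trace:
  MOV R0, 19  → R0 = 19
  MOV R2, 11  → R2 = 11
  CMP R0, R2  → computes 19 - 11 = 8
  Result is nonzero, so values are not equal
ZF = 0

0


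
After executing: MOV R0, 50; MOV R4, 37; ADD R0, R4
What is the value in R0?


Register state trace:
  MOV R0, 50  → R0 = 50
  MOV R4, 37  → R4 = 37
  ADD R0, R4  → R0 = 50 + 37 = 87
Final: R0 = 87

87


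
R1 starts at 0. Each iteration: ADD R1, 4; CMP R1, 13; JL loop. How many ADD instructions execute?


Loop trace (R1 starts at 0, target 13, step 4):
  ADD #1: R1 = 0 + 4 = 4  → 4 < 13, loop
  ADD #2: R1 = 4 + 4 = 8  → 8 < 13, loop
  ADD #3: R1 = 8 + 4 = 12  → 12 < 13, loop
  ADD #4: R1 = 12 + 4 = 16  → 16 >= 13, exit
Total ADD instructions: 4

4


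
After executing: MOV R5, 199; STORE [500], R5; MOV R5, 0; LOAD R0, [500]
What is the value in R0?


Register and memory trace:
  MOV R5, 199  → R5 = 199
  STORE [500], R5  → mem[500] = 199
  MOV R5, 0  → R5 = 0
  LOAD R0, [500]  → R0 = mem[500] = 199
Final: R0 = 199

199


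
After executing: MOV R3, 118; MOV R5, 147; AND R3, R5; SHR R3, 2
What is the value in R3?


Register state trace:
  MOV R3, 118  → R3 = 118 (0b01110110)
  MOV R5, 147  → R5 = 147 (0b10010011)
  AND R3, R5  → R3 = 118 AND 147 = 18 (0b00010010)
  SHR R3, 2  → R3 = 18 >> 2 = 4
Final: R3 = 4

4


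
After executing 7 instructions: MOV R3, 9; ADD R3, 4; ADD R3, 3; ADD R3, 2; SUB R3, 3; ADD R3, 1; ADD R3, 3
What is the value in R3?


Register state trace:
  MOV R3, 9  → R3 = 9
  ADD R3, 4  → R3 = 9 + 4 = 13
  ADD R3, 3  → R3 = 13 + 3 = 16
  ADD R3, 2  → R3 = 16 + 2 = 18
  SUB R3, 3  → R3 = 18 - 3 = 15
  ADD R3, 1  → R3 = 15 + 1 = 16
  ADD R3, 3  → R3 = 16 + 3 = 19
Final: R3 = 19

19


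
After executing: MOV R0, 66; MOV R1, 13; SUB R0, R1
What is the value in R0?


Register state trace:
  MOV R0, 66  → R0 = 66
  MOV R1, 13  → R1 = 13
  SUB R0, R1  → R0 = 66 - 13 = 53
Final: R0 = 53

53


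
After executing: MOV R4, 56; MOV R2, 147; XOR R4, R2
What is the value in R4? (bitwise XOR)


Register state trace:
  MOV R4, 56  → R4 = 56 (0b00111000)
  MOV R2, 147  → R2 = 147 (0b10010011)
  XOR R4, R2  → R4 = 56 XOR 147 = 171 (0b10101011)
Final: R4 = 171

171


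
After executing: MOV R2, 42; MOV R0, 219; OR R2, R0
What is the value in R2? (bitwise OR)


Register state trace:
  MOV R2, 42  → R2 = 42 (0b00101010)
  MOV R0, 219  → R0 = 219 (0b11011011)
  OR R2, R0   → R2 = 42 OR 219 = 251 (0b11111011)
Final: R2 = 251

251


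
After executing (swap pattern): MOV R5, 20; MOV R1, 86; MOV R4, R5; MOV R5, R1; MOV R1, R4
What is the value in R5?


Register state trace (swap pattern):
  MOV R5, 20  → R5 = 20
  MOV R1, 86  → R1 = 86
  MOV R4, R5  → R4 = 20  (save R5)
  MOV R5, R1  → R5 = 86  (R5 gets R1's value)
  MOV R1, R4  → R1 = 20  (R1 gets saved value)
Final: R5 = 86

86


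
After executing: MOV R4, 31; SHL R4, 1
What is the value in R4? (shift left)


Register state trace:
  MOV R4, 31  → R4 = 31
  SHL R4, 1  → R4 = 31 << 1 = 31 * 2^1 = 62
Final: R4 = 62

62


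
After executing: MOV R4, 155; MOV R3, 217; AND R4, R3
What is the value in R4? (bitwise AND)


Register state trace:
  MOV R4, 155  → R4 = 155 (0b10011011)
  MOV R3, 217  → R3 = 217 (0b11011001)
  AND R4, R3  → R4 = 155 AND 217 = 153 (0b10011001)
Final: R4 = 153

153


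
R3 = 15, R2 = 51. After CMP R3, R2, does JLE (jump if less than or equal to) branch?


Trace:
  R3 = 15, R2 = 51
  CMP R3, R2  → compares 15 vs 51
  JLE checks: is 15 less than or equal to 51?
  15 < 51, so condition is true
Branch taken: Yes

Yes


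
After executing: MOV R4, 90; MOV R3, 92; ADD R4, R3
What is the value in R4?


Register state trace:
  MOV R4, 90  → R4 = 90
  MOV R3, 92  → R3 = 92
  ADD R4, R3  → R4 = 90 + 92 = 182
Final: R4 = 182

182


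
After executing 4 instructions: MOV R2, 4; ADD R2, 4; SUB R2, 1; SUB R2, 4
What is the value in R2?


Register state trace:
  MOV R2, 4  → R2 = 4
  ADD R2, 4  → R2 = 4 + 4 = 8
  SUB R2, 1  → R2 = 8 - 1 = 7
  SUB R2, 4  → R2 = 7 - 4 = 3
Final: R2 = 3

3


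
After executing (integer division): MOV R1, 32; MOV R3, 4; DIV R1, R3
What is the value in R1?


Register state trace:
  MOV R1, 32  → R1 = 32
  MOV R3, 4  → R3 = 4
  DIV R1, R3  → R1 = 32 // 4 = 8
Final: R1 = 8

8


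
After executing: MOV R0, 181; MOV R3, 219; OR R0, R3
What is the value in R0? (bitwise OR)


Register state trace:
  MOV R0, 181  → R0 = 181 (0b10110101)
  MOV R3, 219  → R3 = 219 (0b11011011)
  OR R0, R3   → R0 = 181 OR 219 = 255 (0b11111111)
Final: R0 = 255

255


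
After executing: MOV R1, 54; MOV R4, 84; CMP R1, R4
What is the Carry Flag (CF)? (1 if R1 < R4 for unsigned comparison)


Register state trace:
  MOV R1, 54  → R1 = 54
  MOV R4, 84  → R4 = 84
  CMP R1, R4  → unsigned 54 - 84: borrow occurs
  54 < 84, so CF = 1
CF = 1

1


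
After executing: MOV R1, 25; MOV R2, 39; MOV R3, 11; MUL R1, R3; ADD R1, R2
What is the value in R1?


Register state trace:
  MOV R1, 25  → R1 = 25
  MOV R2, 39  → R2 = 39
  MOV R3, 11  → R3 = 11
  MUL R1, R3  → R1 = 25 * 11 = 275
  ADD R1, R2  → R1 = 275 + 39 = 314
Final: R1 = 314

314


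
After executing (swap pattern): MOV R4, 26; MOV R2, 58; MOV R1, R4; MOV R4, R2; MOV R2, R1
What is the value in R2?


Register state trace (swap pattern):
  MOV R4, 26  → R4 = 26
  MOV R2, 58  → R2 = 58
  MOV R1, R4  → R1 = 26  (save R4)
  MOV R4, R2  → R4 = 58  (R4 gets R2's value)
  MOV R2, R1  → R2 = 26  (R2 gets saved value)
Final: R2 = 26

26


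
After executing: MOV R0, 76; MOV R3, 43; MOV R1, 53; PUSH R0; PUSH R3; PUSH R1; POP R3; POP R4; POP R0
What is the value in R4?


Stack trace (top is rightmost):
  MOV R0, 76  → R0 = 76
  MOV R3, 43  → R3 = 43
  MOV R1, 53  → R1 = 53
  PUSH R0  → stack: [76]
  PUSH R3  → stack: [76, 43]
  PUSH R1  → stack: [76, 43, 53]
  POP R3  → R3 = 53, stack: [76, 43]
  POP R4  → R4 = 43, stack: [76]
  POP R0  → R0 = 76, stack: []
Final: R4 = 43

43


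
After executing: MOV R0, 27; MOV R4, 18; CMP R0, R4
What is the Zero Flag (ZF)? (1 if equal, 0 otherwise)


Register state trace:
  MOV R0, 27  → R0 = 27
  MOV R4, 18  → R4 = 18
  CMP R0, R4  → computes 27 - 18 = 9
  Result is nonzero, so values are not equal
ZF = 0

0


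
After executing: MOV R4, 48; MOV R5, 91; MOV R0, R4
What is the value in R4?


Register state trace:
  MOV R4, 48  → R4 = 48
  MOV R5, 91  → R5 = 91
  MOV R0, R4  → R0 = 48
Final: R4 = 48

48


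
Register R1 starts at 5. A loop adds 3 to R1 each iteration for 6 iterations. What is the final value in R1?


Starting value: R1 = 5
  Iter 1: R1 = 5 + 3 = 8
  Iter 2: R1 = 8 + 3 = 11
  Iter 3: R1 = 11 + 3 = 14
  Iter 4: R1 = 14 + 3 = 17
  Iter 5: R1 = 17 + 3 = 20
  Iter 6: R1 = 20 + 3 = 23
Final: R1 = 23

23


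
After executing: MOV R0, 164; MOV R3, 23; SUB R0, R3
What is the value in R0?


Register state trace:
  MOV R0, 164  → R0 = 164
  MOV R3, 23  → R3 = 23
  SUB R0, R3  → R0 = 164 - 23 = 141
Final: R0 = 141

141


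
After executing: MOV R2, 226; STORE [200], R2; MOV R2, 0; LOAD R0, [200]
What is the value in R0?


Register and memory trace:
  MOV R2, 226  → R2 = 226
  STORE [200], R2  → mem[200] = 226
  MOV R2, 0  → R2 = 0
  LOAD R0, [200]  → R0 = mem[200] = 226
Final: R0 = 226

226


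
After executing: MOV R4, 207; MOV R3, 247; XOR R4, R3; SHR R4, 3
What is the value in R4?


Register state trace:
  MOV R4, 207  → R4 = 207 (0b11001111)
  MOV R3, 247  → R3 = 247 (0b11110111)
  XOR R4, R3  → R4 = 207 XOR 247 = 56 (0b00111000)
  SHR R4, 3  → R4 = 56 >> 3 = 7
Final: R4 = 7

7


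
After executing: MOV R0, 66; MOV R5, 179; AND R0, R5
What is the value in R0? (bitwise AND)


Register state trace:
  MOV R0, 66  → R0 = 66 (0b01000010)
  MOV R5, 179  → R5 = 179 (0b10110011)
  AND R0, R5  → R0 = 66 AND 179 = 2 (0b00000010)
Final: R0 = 2

2


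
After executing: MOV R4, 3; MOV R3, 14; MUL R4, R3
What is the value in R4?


Register state trace:
  MOV R4, 3  → R4 = 3
  MOV R3, 14  → R3 = 14
  MUL R4, R3  → R4 = 3 * 14 = 42
Final: R4 = 42

42


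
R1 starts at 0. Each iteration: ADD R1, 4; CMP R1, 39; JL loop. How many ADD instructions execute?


Loop trace (R1 starts at 0, target 39, step 4):
  ADD #1: R1 = 0 + 4 = 4  → 4 < 39, loop
  ADD #2: R1 = 4 + 4 = 8  → 8 < 39, loop
  ADD #3: R1 = 8 + 4 = 12  → 12 < 39, loop
  ADD #4: R1 = 12 + 4 = 16  → 16 < 39, loop
  ADD #5: R1 = 16 + 4 = 20  → 20 < 39, loop
  ADD #6: R1 = 20 + 4 = 24  → 24 < 39, loop
  ADD #7: R1 = 24 + 4 = 28  → 28 < 39, loop
  ADD #8: R1 = 28 + 4 = 32  → 32 < 39, loop
  ADD #9: R1 = 32 + 4 = 36  → 36 < 39, loop
  ADD #10: R1 = 36 + 4 = 40  → 40 >= 39, exit
Total ADD instructions: 10

10


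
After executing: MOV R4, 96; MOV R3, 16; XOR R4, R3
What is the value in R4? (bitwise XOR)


Register state trace:
  MOV R4, 96  → R4 = 96 (0b01100000)
  MOV R3, 16  → R3 = 16 (0b00010000)
  XOR R4, R3  → R4 = 96 XOR 16 = 112 (0b01110000)
Final: R4 = 112

112


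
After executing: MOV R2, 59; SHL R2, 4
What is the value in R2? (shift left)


Register state trace:
  MOV R2, 59  → R2 = 59
  SHL R2, 4  → R2 = 59 << 4 = 59 * 2^4 = 944
Final: R2 = 944

944


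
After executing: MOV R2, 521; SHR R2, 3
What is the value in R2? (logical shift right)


Register state trace:
  MOV R2, 521  → R2 = 521
  SHR R2, 3  → R2 = 521 >> 3 = 521 // 2^3 = 65
Final: R2 = 65

65


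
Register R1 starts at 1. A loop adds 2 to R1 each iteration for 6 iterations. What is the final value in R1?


Starting value: R1 = 1
  Iter 1: R1 = 1 + 2 = 3
  Iter 2: R1 = 3 + 2 = 5
  Iter 3: R1 = 5 + 2 = 7
  Iter 4: R1 = 7 + 2 = 9
  Iter 5: R1 = 9 + 2 = 11
  Iter 6: R1 = 11 + 2 = 13
Final: R1 = 13

13


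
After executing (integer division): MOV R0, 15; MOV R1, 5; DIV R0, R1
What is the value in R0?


Register state trace:
  MOV R0, 15  → R0 = 15
  MOV R1, 5  → R1 = 5
  DIV R0, R1  → R0 = 15 // 5 = 3
Final: R0 = 3

3


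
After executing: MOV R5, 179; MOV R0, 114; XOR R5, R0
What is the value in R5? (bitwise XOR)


Register state trace:
  MOV R5, 179  → R5 = 179 (0b10110011)
  MOV R0, 114  → R0 = 114 (0b01110010)
  XOR R5, R0  → R5 = 179 XOR 114 = 193 (0b11000001)
Final: R5 = 193

193


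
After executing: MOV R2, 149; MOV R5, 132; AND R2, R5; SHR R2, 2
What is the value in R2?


Register state trace:
  MOV R2, 149  → R2 = 149 (0b10010101)
  MOV R5, 132  → R5 = 132 (0b10000100)
  AND R2, R5  → R2 = 149 AND 132 = 132 (0b10000100)
  SHR R2, 2  → R2 = 132 >> 2 = 33
Final: R2 = 33

33


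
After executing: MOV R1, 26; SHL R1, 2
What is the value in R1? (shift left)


Register state trace:
  MOV R1, 26  → R1 = 26
  SHL R1, 2  → R1 = 26 << 2 = 26 * 2^2 = 104
Final: R1 = 104

104


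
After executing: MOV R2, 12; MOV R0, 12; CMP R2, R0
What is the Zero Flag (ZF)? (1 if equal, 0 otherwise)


Register state trace:
  MOV R2, 12  → R2 = 12
  MOV R0, 12  → R0 = 12
  CMP R2, R0  → computes 12 - 12 = 0
  Result is zero, so values are equal
ZF = 1

1


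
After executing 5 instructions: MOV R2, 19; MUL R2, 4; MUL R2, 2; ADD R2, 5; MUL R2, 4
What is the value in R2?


Register state trace:
  MOV R2, 19  → R2 = 19
  MUL R2, 4  → R2 = 19 * 4 = 76
  MUL R2, 2  → R2 = 76 * 2 = 152
  ADD R2, 5  → R2 = 152 + 5 = 157
  MUL R2, 4  → R2 = 157 * 4 = 628
Final: R2 = 628

628


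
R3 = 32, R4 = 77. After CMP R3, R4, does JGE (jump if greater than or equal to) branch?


Trace:
  R3 = 32, R4 = 77
  CMP R3, R4  → compares 32 vs 77
  JGE checks: is 32 greater than or equal to 77?
  32 < 77, so condition is false
Branch taken: No

No


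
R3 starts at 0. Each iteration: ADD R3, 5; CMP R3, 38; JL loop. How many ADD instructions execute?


Loop trace (R3 starts at 0, target 38, step 5):
  ADD #1: R3 = 0 + 5 = 5  → 5 < 38, loop
  ADD #2: R3 = 5 + 5 = 10  → 10 < 38, loop
  ADD #3: R3 = 10 + 5 = 15  → 15 < 38, loop
  ADD #4: R3 = 15 + 5 = 20  → 20 < 38, loop
  ADD #5: R3 = 20 + 5 = 25  → 25 < 38, loop
  ADD #6: R3 = 25 + 5 = 30  → 30 < 38, loop
  ADD #7: R3 = 30 + 5 = 35  → 35 < 38, loop
  ADD #8: R3 = 35 + 5 = 40  → 40 >= 38, exit
Total ADD instructions: 8

8


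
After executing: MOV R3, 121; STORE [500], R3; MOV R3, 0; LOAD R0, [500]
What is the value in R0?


Register and memory trace:
  MOV R3, 121  → R3 = 121
  STORE [500], R3  → mem[500] = 121
  MOV R3, 0  → R3 = 0
  LOAD R0, [500]  → R0 = mem[500] = 121
Final: R0 = 121

121


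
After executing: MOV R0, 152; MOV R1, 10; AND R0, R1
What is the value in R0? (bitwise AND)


Register state trace:
  MOV R0, 152  → R0 = 152 (0b10011000)
  MOV R1, 10  → R1 = 10 (0b00001010)
  AND R0, R1  → R0 = 152 AND 10 = 8 (0b00001000)
Final: R0 = 8

8


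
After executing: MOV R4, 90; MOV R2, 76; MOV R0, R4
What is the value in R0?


Register state trace:
  MOV R4, 90  → R4 = 90
  MOV R2, 76  → R2 = 76
  MOV R0, R4  → R0 = 90
Final: R0 = 90

90


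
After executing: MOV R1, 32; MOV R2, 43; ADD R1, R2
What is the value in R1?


Register state trace:
  MOV R1, 32  → R1 = 32
  MOV R2, 43  → R2 = 43
  ADD R1, R2  → R1 = 32 + 43 = 75
Final: R1 = 75

75


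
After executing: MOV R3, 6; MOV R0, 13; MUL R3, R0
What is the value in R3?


Register state trace:
  MOV R3, 6  → R3 = 6
  MOV R0, 13  → R0 = 13
  MUL R3, R0  → R3 = 6 * 13 = 78
Final: R3 = 78

78


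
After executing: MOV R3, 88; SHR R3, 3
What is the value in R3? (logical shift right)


Register state trace:
  MOV R3, 88  → R3 = 88
  SHR R3, 3  → R3 = 88 >> 3 = 88 // 2^3 = 11
Final: R3 = 11

11


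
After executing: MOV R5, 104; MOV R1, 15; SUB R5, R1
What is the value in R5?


Register state trace:
  MOV R5, 104  → R5 = 104
  MOV R1, 15  → R1 = 15
  SUB R5, R1  → R5 = 104 - 15 = 89
Final: R5 = 89

89


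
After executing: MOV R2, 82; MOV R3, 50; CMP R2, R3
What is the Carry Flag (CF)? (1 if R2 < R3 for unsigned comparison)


Register state trace:
  MOV R2, 82  → R2 = 82
  MOV R3, 50  → R3 = 50
  CMP R2, R3  → unsigned 82 - 50: no borrow
  82 >= 50, so CF = 0
CF = 0

0


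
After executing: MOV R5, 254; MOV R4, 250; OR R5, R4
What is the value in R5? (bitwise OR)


Register state trace:
  MOV R5, 254  → R5 = 254 (0b11111110)
  MOV R4, 250  → R4 = 250 (0b11111010)
  OR R5, R4   → R5 = 254 OR 250 = 254 (0b11111110)
Final: R5 = 254

254


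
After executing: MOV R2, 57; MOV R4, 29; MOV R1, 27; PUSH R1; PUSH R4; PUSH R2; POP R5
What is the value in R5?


Stack trace (top is rightmost):
  MOV R2, 57  → R2 = 57
  MOV R4, 29  → R4 = 29
  MOV R1, 27  → R1 = 27
  PUSH R1  → stack: [27]
  PUSH R4  → stack: [27, 29]
  PUSH R2  → stack: [27, 29, 57]
  POP R5  → R5 = 57, stack: [27, 29]
Final: R5 = 57

57


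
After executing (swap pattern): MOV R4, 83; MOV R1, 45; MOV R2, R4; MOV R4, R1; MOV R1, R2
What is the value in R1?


Register state trace (swap pattern):
  MOV R4, 83  → R4 = 83
  MOV R1, 45  → R1 = 45
  MOV R2, R4  → R2 = 83  (save R4)
  MOV R4, R1  → R4 = 45  (R4 gets R1's value)
  MOV R1, R2  → R1 = 83  (R1 gets saved value)
Final: R1 = 83

83


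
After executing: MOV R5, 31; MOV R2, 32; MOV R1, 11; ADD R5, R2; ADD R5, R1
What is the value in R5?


Register state trace:
  MOV R5, 31  → R5 = 31
  MOV R2, 32  → R2 = 32
  MOV R1, 11  → R1 = 11
  ADD R5, R2  → R5 = 31 + 32 = 63
  ADD R5, R1  → R5 = 63 + 11 = 74
Final: R5 = 74

74


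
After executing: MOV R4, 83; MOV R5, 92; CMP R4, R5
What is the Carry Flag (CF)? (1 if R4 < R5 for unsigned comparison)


Register state trace:
  MOV R4, 83  → R4 = 83
  MOV R5, 92  → R5 = 92
  CMP R4, R5  → unsigned 83 - 92: borrow occurs
  83 < 92, so CF = 1
CF = 1

1


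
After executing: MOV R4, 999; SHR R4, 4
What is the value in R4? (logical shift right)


Register state trace:
  MOV R4, 999  → R4 = 999
  SHR R4, 4  → R4 = 999 >> 4 = 999 // 2^4 = 62
Final: R4 = 62

62


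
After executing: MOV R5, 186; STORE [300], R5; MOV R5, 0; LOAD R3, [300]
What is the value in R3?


Register and memory trace:
  MOV R5, 186  → R5 = 186
  STORE [300], R5  → mem[300] = 186
  MOV R5, 0  → R5 = 0
  LOAD R3, [300]  → R3 = mem[300] = 186
Final: R3 = 186

186


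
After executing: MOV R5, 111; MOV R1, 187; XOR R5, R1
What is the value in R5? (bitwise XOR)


Register state trace:
  MOV R5, 111  → R5 = 111 (0b01101111)
  MOV R1, 187  → R1 = 187 (0b10111011)
  XOR R5, R1  → R5 = 111 XOR 187 = 212 (0b11010100)
Final: R5 = 212

212


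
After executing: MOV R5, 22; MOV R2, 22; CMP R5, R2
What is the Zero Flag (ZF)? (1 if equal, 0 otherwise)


Register state trace:
  MOV R5, 22  → R5 = 22
  MOV R2, 22  → R2 = 22
  CMP R5, R2  → computes 22 - 22 = 0
  Result is zero, so values are equal
ZF = 1

1


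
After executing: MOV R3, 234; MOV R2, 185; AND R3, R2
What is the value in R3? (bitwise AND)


Register state trace:
  MOV R3, 234  → R3 = 234 (0b11101010)
  MOV R2, 185  → R2 = 185 (0b10111001)
  AND R3, R2  → R3 = 234 AND 185 = 168 (0b10101000)
Final: R3 = 168

168


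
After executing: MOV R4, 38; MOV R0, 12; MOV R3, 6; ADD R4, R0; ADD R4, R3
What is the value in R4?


Register state trace:
  MOV R4, 38  → R4 = 38
  MOV R0, 12  → R0 = 12
  MOV R3, 6  → R3 = 6
  ADD R4, R0  → R4 = 38 + 12 = 50
  ADD R4, R3  → R4 = 50 + 6 = 56
Final: R4 = 56

56


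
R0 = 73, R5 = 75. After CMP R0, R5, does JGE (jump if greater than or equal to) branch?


Trace:
  R0 = 73, R5 = 75
  CMP R0, R5  → compares 73 vs 75
  JGE checks: is 73 greater than or equal to 75?
  73 < 75, so condition is false
Branch taken: No

No


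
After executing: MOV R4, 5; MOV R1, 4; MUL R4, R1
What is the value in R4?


Register state trace:
  MOV R4, 5  → R4 = 5
  MOV R1, 4  → R1 = 4
  MUL R4, R1  → R4 = 5 * 4 = 20
Final: R4 = 20

20


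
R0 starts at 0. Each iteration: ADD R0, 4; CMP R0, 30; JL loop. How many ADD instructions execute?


Loop trace (R0 starts at 0, target 30, step 4):
  ADD #1: R0 = 0 + 4 = 4  → 4 < 30, loop
  ADD #2: R0 = 4 + 4 = 8  → 8 < 30, loop
  ADD #3: R0 = 8 + 4 = 12  → 12 < 30, loop
  ADD #4: R0 = 12 + 4 = 16  → 16 < 30, loop
  ADD #5: R0 = 16 + 4 = 20  → 20 < 30, loop
  ADD #6: R0 = 20 + 4 = 24  → 24 < 30, loop
  ADD #7: R0 = 24 + 4 = 28  → 28 < 30, loop
  ADD #8: R0 = 28 + 4 = 32  → 32 >= 30, exit
Total ADD instructions: 8

8
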